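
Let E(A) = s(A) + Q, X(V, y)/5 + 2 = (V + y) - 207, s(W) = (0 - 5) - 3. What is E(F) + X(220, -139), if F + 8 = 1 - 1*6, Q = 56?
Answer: -592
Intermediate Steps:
s(W) = -8 (s(W) = -5 - 3 = -8)
X(V, y) = -1045 + 5*V + 5*y (X(V, y) = -10 + 5*((V + y) - 207) = -10 + 5*(-207 + V + y) = -10 + (-1035 + 5*V + 5*y) = -1045 + 5*V + 5*y)
F = -13 (F = -8 + (1 - 1*6) = -8 + (1 - 6) = -8 - 5 = -13)
E(A) = 48 (E(A) = -8 + 56 = 48)
E(F) + X(220, -139) = 48 + (-1045 + 5*220 + 5*(-139)) = 48 + (-1045 + 1100 - 695) = 48 - 640 = -592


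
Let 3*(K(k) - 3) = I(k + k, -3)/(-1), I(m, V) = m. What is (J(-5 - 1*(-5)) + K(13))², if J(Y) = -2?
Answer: 529/9 ≈ 58.778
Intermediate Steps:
K(k) = 3 - 2*k/3 (K(k) = 3 + ((k + k)/(-1))/3 = 3 + ((2*k)*(-1))/3 = 3 + (-2*k)/3 = 3 - 2*k/3)
(J(-5 - 1*(-5)) + K(13))² = (-2 + (3 - ⅔*13))² = (-2 + (3 - 26/3))² = (-2 - 17/3)² = (-23/3)² = 529/9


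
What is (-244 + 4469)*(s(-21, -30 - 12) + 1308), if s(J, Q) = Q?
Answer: 5348850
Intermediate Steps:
(-244 + 4469)*(s(-21, -30 - 12) + 1308) = (-244 + 4469)*((-30 - 12) + 1308) = 4225*(-42 + 1308) = 4225*1266 = 5348850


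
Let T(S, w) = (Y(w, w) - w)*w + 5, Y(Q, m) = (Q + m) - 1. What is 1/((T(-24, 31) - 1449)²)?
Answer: 1/264196 ≈ 3.7851e-6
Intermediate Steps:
Y(Q, m) = -1 + Q + m
T(S, w) = 5 + w*(-1 + w) (T(S, w) = ((-1 + w + w) - w)*w + 5 = ((-1 + 2*w) - w)*w + 5 = (-1 + w)*w + 5 = w*(-1 + w) + 5 = 5 + w*(-1 + w))
1/((T(-24, 31) - 1449)²) = 1/(((5 + 31² - 1*31) - 1449)²) = 1/(((5 + 961 - 31) - 1449)²) = 1/((935 - 1449)²) = 1/((-514)²) = 1/264196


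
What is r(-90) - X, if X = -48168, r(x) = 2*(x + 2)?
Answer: 47992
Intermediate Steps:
r(x) = 4 + 2*x (r(x) = 2*(2 + x) = 4 + 2*x)
r(-90) - X = (4 + 2*(-90)) - 1*(-48168) = (4 - 180) + 48168 = -176 + 48168 = 47992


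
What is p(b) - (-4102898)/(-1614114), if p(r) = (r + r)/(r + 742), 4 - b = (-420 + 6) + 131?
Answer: -78461443/39545793 ≈ -1.9841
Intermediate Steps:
b = 287 (b = 4 - ((-420 + 6) + 131) = 4 - (-414 + 131) = 4 - 1*(-283) = 4 + 283 = 287)
p(r) = 2*r/(742 + r) (p(r) = (2*r)/(742 + r) = 2*r/(742 + r))
p(b) - (-4102898)/(-1614114) = 2*287/(742 + 287) - (-4102898)/(-1614114) = 2*287/1029 - (-4102898)*(-1)/1614114 = 2*287*(1/1029) - 1*2051449/807057 = 82/147 - 2051449/807057 = -78461443/39545793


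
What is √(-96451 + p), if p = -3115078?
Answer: I*√3211529 ≈ 1792.1*I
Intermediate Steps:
√(-96451 + p) = √(-96451 - 3115078) = √(-3211529) = I*√3211529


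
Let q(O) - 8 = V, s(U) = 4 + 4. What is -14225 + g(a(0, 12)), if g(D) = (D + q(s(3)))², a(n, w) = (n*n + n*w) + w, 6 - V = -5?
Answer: -13264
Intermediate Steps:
s(U) = 8
V = 11 (V = 6 - 1*(-5) = 6 + 5 = 11)
q(O) = 19 (q(O) = 8 + 11 = 19)
a(n, w) = w + n² + n*w (a(n, w) = (n² + n*w) + w = w + n² + n*w)
g(D) = (19 + D)² (g(D) = (D + 19)² = (19 + D)²)
-14225 + g(a(0, 12)) = -14225 + (19 + (12 + 0² + 0*12))² = -14225 + (19 + (12 + 0 + 0))² = -14225 + (19 + 12)² = -14225 + 31² = -14225 + 961 = -13264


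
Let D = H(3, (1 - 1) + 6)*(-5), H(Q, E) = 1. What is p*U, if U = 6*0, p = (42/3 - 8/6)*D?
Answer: 0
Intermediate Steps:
D = -5 (D = 1*(-5) = -5)
p = -190/3 (p = (42/3 - 8/6)*(-5) = (42*(1/3) - 8*1/6)*(-5) = (14 - 4/3)*(-5) = (38/3)*(-5) = -190/3 ≈ -63.333)
U = 0
p*U = -190/3*0 = 0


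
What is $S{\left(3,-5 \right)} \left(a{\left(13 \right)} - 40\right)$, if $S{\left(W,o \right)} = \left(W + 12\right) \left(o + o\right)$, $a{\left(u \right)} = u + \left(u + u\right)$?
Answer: $150$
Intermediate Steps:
$a{\left(u \right)} = 3 u$ ($a{\left(u \right)} = u + 2 u = 3 u$)
$S{\left(W,o \right)} = 2 o \left(12 + W\right)$ ($S{\left(W,o \right)} = \left(12 + W\right) 2 o = 2 o \left(12 + W\right)$)
$S{\left(3,-5 \right)} \left(a{\left(13 \right)} - 40\right) = 2 \left(-5\right) \left(12 + 3\right) \left(3 \cdot 13 - 40\right) = 2 \left(-5\right) 15 \left(39 - 40\right) = \left(-150\right) \left(-1\right) = 150$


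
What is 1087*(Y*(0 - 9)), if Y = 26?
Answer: -254358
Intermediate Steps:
1087*(Y*(0 - 9)) = 1087*(26*(0 - 9)) = 1087*(26*(-9)) = 1087*(-234) = -254358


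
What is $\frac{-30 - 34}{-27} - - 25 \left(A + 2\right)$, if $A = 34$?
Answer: $\frac{24364}{27} \approx 902.37$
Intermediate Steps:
$\frac{-30 - 34}{-27} - - 25 \left(A + 2\right) = \frac{-30 - 34}{-27} - - 25 \left(34 + 2\right) = \left(- \frac{1}{27}\right) \left(-64\right) - \left(-25\right) 36 = \frac{64}{27} - -900 = \frac{64}{27} + 900 = \frac{24364}{27}$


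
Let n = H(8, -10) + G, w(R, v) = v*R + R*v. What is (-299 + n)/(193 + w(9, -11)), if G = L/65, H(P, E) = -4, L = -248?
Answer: 19943/325 ≈ 61.363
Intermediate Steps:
G = -248/65 ≈ -3.8154
w(R, v) = 2*R*v (w(R, v) = R*v + R*v = 2*R*v)
n = -508/65 (n = -4 - 248/65 = -508/65 ≈ -7.8154)
(-299 + n)/(193 + w(9, -11)) = (-299 - 508/65)/(193 + 2*9*(-11)) = -19943/(65*(193 - 198)) = -19943/65/(-5) = -19943/65*(-⅕) = 19943/325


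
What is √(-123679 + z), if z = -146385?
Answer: 4*I*√16879 ≈ 519.68*I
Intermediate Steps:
√(-123679 + z) = √(-123679 - 146385) = √(-270064) = 4*I*√16879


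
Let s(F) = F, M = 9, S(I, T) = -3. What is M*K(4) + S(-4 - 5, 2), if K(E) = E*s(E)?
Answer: 141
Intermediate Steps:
K(E) = E**2 (K(E) = E*E = E**2)
M*K(4) + S(-4 - 5, 2) = 9*4**2 - 3 = 9*16 - 3 = 144 - 3 = 141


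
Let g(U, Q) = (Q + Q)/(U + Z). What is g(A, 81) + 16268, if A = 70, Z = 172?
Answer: 1968509/121 ≈ 16269.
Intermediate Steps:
g(U, Q) = 2*Q/(172 + U) (g(U, Q) = (Q + Q)/(U + 172) = (2*Q)/(172 + U) = 2*Q/(172 + U))
g(A, 81) + 16268 = 2*81/(172 + 70) + 16268 = 2*81/242 + 16268 = 2*81*(1/242) + 16268 = 81/121 + 16268 = 1968509/121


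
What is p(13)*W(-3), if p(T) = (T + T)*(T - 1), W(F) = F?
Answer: -936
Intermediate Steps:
p(T) = 2*T*(-1 + T) (p(T) = (2*T)*(-1 + T) = 2*T*(-1 + T))
p(13)*W(-3) = (2*13*(-1 + 13))*(-3) = (2*13*12)*(-3) = 312*(-3) = -936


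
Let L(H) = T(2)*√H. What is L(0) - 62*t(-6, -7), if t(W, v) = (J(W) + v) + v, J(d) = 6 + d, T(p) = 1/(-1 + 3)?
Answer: 868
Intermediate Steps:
T(p) = ½ (T(p) = 1/2 = ½)
L(H) = √H/2
t(W, v) = 6 + W + 2*v (t(W, v) = ((6 + W) + v) + v = (6 + W + v) + v = 6 + W + 2*v)
L(0) - 62*t(-6, -7) = √0/2 - 62*(6 - 6 + 2*(-7)) = (½)*0 - 62*(6 - 6 - 14) = 0 - 62*(-14) = 0 + 868 = 868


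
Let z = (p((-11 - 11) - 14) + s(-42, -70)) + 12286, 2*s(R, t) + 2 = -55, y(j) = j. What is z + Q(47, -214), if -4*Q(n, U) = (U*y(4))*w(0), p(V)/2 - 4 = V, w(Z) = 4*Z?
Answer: 24387/2 ≈ 12194.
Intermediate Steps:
s(R, t) = -57/2 (s(R, t) = -1 + (1/2)*(-55) = -1 - 55/2 = -57/2)
p(V) = 8 + 2*V
Q(n, U) = 0 (Q(n, U) = -U*4*4*0/4 = -4*U*0/4 = -1/4*0 = 0)
z = 24387/2 (z = ((8 + 2*((-11 - 11) - 14)) - 57/2) + 12286 = ((8 + 2*(-22 - 14)) - 57/2) + 12286 = ((8 + 2*(-36)) - 57/2) + 12286 = ((8 - 72) - 57/2) + 12286 = (-64 - 57/2) + 12286 = -185/2 + 12286 = 24387/2 ≈ 12194.)
z + Q(47, -214) = 24387/2 + 0 = 24387/2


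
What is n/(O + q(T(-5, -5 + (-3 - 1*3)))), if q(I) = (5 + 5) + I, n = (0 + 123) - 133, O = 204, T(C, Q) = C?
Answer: -10/209 ≈ -0.047847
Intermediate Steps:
n = -10 (n = 123 - 133 = -10)
q(I) = 10 + I
n/(O + q(T(-5, -5 + (-3 - 1*3)))) = -10/(204 + (10 - 5)) = -10/(204 + 5) = -10/209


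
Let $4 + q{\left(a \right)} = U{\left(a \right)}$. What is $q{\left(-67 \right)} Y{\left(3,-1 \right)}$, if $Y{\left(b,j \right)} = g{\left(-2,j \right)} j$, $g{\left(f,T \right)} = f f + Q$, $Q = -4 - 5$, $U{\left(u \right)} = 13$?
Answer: $45$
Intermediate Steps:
$q{\left(a \right)} = 9$ ($q{\left(a \right)} = -4 + 13 = 9$)
$Q = -9$ ($Q = -4 - 5 = -9$)
$g{\left(f,T \right)} = -9 + f^{2}$ ($g{\left(f,T \right)} = f f - 9 = f^{2} - 9 = -9 + f^{2}$)
$Y{\left(b,j \right)} = - 5 j$ ($Y{\left(b,j \right)} = \left(-9 + \left(-2\right)^{2}\right) j = \left(-9 + 4\right) j = - 5 j$)
$q{\left(-67 \right)} Y{\left(3,-1 \right)} = 9 \left(\left(-5\right) \left(-1\right)\right) = 9 \cdot 5 = 45$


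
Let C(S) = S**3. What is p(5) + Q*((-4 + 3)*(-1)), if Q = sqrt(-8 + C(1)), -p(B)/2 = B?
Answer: -10 + I*sqrt(7) ≈ -10.0 + 2.6458*I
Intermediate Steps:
p(B) = -2*B
Q = I*sqrt(7) (Q = sqrt(-8 + 1**3) = sqrt(-8 + 1) = sqrt(-7) = I*sqrt(7) ≈ 2.6458*I)
p(5) + Q*((-4 + 3)*(-1)) = -2*5 + (I*sqrt(7))*((-4 + 3)*(-1)) = -10 + (I*sqrt(7))*(-1*(-1)) = -10 + (I*sqrt(7))*1 = -10 + I*sqrt(7)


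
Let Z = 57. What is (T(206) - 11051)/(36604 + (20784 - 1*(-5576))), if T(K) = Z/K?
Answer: -2276449/12970584 ≈ -0.17551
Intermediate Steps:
T(K) = 57/K
(T(206) - 11051)/(36604 + (20784 - 1*(-5576))) = (57/206 - 11051)/(36604 + (20784 - 1*(-5576))) = (57*(1/206) - 11051)/(36604 + (20784 + 5576)) = (57/206 - 11051)/(36604 + 26360) = -2276449/206/62964 = -2276449/206*1/62964 = -2276449/12970584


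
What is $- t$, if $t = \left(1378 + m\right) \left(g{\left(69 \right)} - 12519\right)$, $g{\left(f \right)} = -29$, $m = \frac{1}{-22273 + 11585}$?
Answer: $\frac{46201933631}{2672} \approx 1.7291 \cdot 10^{7}$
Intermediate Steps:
$m = - \frac{1}{10688}$ ($m = \frac{1}{-10688} = - \frac{1}{10688} \approx -9.3563 \cdot 10^{-5}$)
$t = - \frac{46201933631}{2672}$ ($t = \left(1378 - \frac{1}{10688}\right) \left(-29 - 12519\right) = \frac{14728063}{10688} \left(-12548\right) = - \frac{46201933631}{2672} \approx -1.7291 \cdot 10^{7}$)
$- t = \left(-1\right) \left(- \frac{46201933631}{2672}\right) = \frac{46201933631}{2672}$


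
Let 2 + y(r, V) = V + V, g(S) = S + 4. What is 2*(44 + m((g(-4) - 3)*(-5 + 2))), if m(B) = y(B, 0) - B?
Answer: 66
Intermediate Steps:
g(S) = 4 + S
y(r, V) = -2 + 2*V (y(r, V) = -2 + (V + V) = -2 + 2*V)
m(B) = -2 - B (m(B) = (-2 + 2*0) - B = (-2 + 0) - B = -2 - B)
2*(44 + m((g(-4) - 3)*(-5 + 2))) = 2*(44 + (-2 - ((4 - 4) - 3)*(-5 + 2))) = 2*(44 + (-2 - (0 - 3)*(-3))) = 2*(44 + (-2 - (-3)*(-3))) = 2*(44 + (-2 - 1*9)) = 2*(44 + (-2 - 9)) = 2*(44 - 11) = 2*33 = 66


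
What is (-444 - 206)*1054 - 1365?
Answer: -686465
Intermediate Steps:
(-444 - 206)*1054 - 1365 = -650*1054 - 1365 = -685100 - 1365 = -686465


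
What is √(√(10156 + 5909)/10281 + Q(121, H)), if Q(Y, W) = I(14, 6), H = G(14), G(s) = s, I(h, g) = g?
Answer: √(70465974 + 3427*√1785)/3427 ≈ 2.4520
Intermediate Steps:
H = 14
Q(Y, W) = 6
√(√(10156 + 5909)/10281 + Q(121, H)) = √(√(10156 + 5909)/10281 + 6) = √(√16065*(1/10281) + 6) = √((3*√1785)*(1/10281) + 6) = √(√1785/3427 + 6) = √(6 + √1785/3427)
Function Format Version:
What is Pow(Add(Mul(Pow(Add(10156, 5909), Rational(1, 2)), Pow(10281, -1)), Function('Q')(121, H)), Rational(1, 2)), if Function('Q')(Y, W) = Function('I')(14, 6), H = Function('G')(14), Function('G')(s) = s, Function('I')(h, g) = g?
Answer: Mul(Rational(1, 3427), Pow(Add(70465974, Mul(3427, Pow(1785, Rational(1, 2)))), Rational(1, 2))) ≈ 2.4520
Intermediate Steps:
H = 14
Function('Q')(Y, W) = 6
Pow(Add(Mul(Pow(Add(10156, 5909), Rational(1, 2)), Pow(10281, -1)), Function('Q')(121, H)), Rational(1, 2)) = Pow(Add(Mul(Pow(Add(10156, 5909), Rational(1, 2)), Pow(10281, -1)), 6), Rational(1, 2)) = Pow(Add(Mul(Pow(16065, Rational(1, 2)), Rational(1, 10281)), 6), Rational(1, 2)) = Pow(Add(Mul(Mul(3, Pow(1785, Rational(1, 2))), Rational(1, 10281)), 6), Rational(1, 2)) = Pow(Add(Mul(Rational(1, 3427), Pow(1785, Rational(1, 2))), 6), Rational(1, 2)) = Pow(Add(6, Mul(Rational(1, 3427), Pow(1785, Rational(1, 2)))), Rational(1, 2))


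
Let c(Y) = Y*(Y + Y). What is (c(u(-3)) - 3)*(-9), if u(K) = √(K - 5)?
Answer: 171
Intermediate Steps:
u(K) = √(-5 + K)
c(Y) = 2*Y² (c(Y) = Y*(2*Y) = 2*Y²)
(c(u(-3)) - 3)*(-9) = (2*(√(-5 - 3))² - 3)*(-9) = (2*(√(-8))² - 3)*(-9) = (2*(2*I*√2)² - 3)*(-9) = (2*(-8) - 3)*(-9) = (-16 - 3)*(-9) = -19*(-9) = 171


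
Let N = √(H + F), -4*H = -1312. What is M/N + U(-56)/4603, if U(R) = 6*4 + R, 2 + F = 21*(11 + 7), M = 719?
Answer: -32/4603 + 719*√11/88 ≈ 27.091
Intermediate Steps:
H = 328 (H = -¼*(-1312) = 328)
F = 376 (F = -2 + 21*(11 + 7) = -2 + 21*18 = -2 + 378 = 376)
N = 8*√11 (N = √(328 + 376) = √704 = 8*√11 ≈ 26.533)
U(R) = 24 + R
M/N + U(-56)/4603 = 719/((8*√11)) + (24 - 56)/4603 = 719*(√11/88) - 32*1/4603 = 719*√11/88 - 32/4603 = -32/4603 + 719*√11/88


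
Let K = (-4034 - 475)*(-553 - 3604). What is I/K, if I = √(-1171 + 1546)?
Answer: 5*√15/18743913 ≈ 1.0331e-6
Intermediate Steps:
K = 18743913 (K = -4509*(-4157) = 18743913)
I = 5*√15 (I = √375 = 5*√15 ≈ 19.365)
I/K = (5*√15)/18743913 = (5*√15)*(1/18743913) = 5*√15/18743913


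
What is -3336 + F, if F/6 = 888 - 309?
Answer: 138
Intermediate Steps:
F = 3474 (F = 6*(888 - 309) = 6*579 = 3474)
-3336 + F = -3336 + 3474 = 138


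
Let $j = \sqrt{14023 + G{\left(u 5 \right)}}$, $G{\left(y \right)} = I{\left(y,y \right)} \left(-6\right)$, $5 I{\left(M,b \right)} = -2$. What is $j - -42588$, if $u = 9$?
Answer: $42588 + \frac{\sqrt{350635}}{5} \approx 42706.0$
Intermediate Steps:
$I{\left(M,b \right)} = - \frac{2}{5}$ ($I{\left(M,b \right)} = \frac{1}{5} \left(-2\right) = - \frac{2}{5}$)
$G{\left(y \right)} = \frac{12}{5}$ ($G{\left(y \right)} = \left(- \frac{2}{5}\right) \left(-6\right) = \frac{12}{5}$)
$j = \frac{\sqrt{350635}}{5}$ ($j = \sqrt{14023 + \frac{12}{5}} = \sqrt{\frac{70127}{5}} = \frac{\sqrt{350635}}{5} \approx 118.43$)
$j - -42588 = \frac{\sqrt{350635}}{5} - -42588 = \frac{\sqrt{350635}}{5} + 42588 = 42588 + \frac{\sqrt{350635}}{5}$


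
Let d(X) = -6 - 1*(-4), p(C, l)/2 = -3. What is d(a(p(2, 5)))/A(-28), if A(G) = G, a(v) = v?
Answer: 1/14 ≈ 0.071429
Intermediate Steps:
p(C, l) = -6 (p(C, l) = 2*(-3) = -6)
d(X) = -2 (d(X) = -6 + 4 = -2)
d(a(p(2, 5)))/A(-28) = -2/(-28) = -2*(-1/28) = 1/14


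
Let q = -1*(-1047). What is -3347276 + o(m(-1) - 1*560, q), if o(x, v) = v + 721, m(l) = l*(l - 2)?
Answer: -3345508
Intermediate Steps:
q = 1047
m(l) = l*(-2 + l)
o(x, v) = 721 + v
-3347276 + o(m(-1) - 1*560, q) = -3347276 + (721 + 1047) = -3347276 + 1768 = -3345508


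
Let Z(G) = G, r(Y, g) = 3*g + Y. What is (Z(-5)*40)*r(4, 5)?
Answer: -3800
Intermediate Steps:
r(Y, g) = Y + 3*g
(Z(-5)*40)*r(4, 5) = (-5*40)*(4 + 3*5) = -200*(4 + 15) = -200*19 = -3800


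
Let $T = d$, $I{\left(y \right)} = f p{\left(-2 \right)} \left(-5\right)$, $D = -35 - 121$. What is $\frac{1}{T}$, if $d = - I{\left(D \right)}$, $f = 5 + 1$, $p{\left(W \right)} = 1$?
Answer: $\frac{1}{30} \approx 0.033333$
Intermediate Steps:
$f = 6$
$D = -156$ ($D = -35 - 121 = -156$)
$I{\left(y \right)} = -30$ ($I{\left(y \right)} = 6 \cdot 1 \left(-5\right) = 6 \left(-5\right) = -30$)
$d = 30$ ($d = \left(-1\right) \left(-30\right) = 30$)
$T = 30$
$\frac{1}{T} = \frac{1}{30}$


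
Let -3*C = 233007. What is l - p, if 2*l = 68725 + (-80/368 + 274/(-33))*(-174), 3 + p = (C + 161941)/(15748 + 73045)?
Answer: 1577278785365/44929258 ≈ 35106.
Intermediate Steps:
C = -77669 (C = -⅓*233007 = -77669)
p = -182107/88793 (p = -3 + (-77669 + 161941)/(15748 + 73045) = -3 + 84272/88793 = -182107/88793 ≈ -2.0509)
l = 17762511/506 (l = (68725 + (-80/368 + 274/(-33))*(-174))/2 = (68725 + (-80*1/368 + 274*(-1/33))*(-174))/2 = (68725 + (-5/23 - 274/33)*(-174))/2 = (68725 - 6467/759*(-174))/2 = (68725 + 375086/253)/2 = (½)*(17762511/253) = 17762511/506 ≈ 35104.)
l - p = 17762511/506 - 1*(-182107/88793) = 17762511/506 + 182107/88793 = 1577278785365/44929258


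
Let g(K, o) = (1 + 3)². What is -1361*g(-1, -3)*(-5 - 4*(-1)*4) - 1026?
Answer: -240562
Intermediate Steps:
g(K, o) = 16 (g(K, o) = 4² = 16)
-1361*g(-1, -3)*(-5 - 4*(-1)*4) - 1026 = -21776*(-5 - 4*(-1)*4) - 1026 = -21776*(-5 + 4*4) - 1026 = -21776*(-5 + 16) - 1026 = -21776*11 - 1026 = -1361*176 - 1026 = -239536 - 1026 = -240562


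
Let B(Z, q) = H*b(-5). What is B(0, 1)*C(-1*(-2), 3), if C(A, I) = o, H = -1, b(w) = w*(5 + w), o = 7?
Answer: 0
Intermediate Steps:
B(Z, q) = 0 (B(Z, q) = -(-5)*(5 - 5) = -(-5)*0 = -1*0 = 0)
C(A, I) = 7
B(0, 1)*C(-1*(-2), 3) = 0*7 = 0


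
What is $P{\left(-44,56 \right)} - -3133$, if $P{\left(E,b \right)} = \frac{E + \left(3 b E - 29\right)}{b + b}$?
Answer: $\frac{343431}{112} \approx 3066.3$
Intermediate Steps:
$P{\left(E,b \right)} = \frac{-29 + E + 3 E b}{2 b}$ ($P{\left(E,b \right)} = \frac{E + \left(3 E b - 29\right)}{2 b} = \left(E + \left(-29 + 3 E b\right)\right) \frac{1}{2 b} = \left(-29 + E + 3 E b\right) \frac{1}{2 b} = \frac{-29 + E + 3 E b}{2 b}$)
$P{\left(-44,56 \right)} - -3133 = \frac{-29 - 44 + 3 \left(-44\right) 56}{2 \cdot 56} - -3133 = \frac{1}{2} \cdot \frac{1}{56} \left(-29 - 44 - 7392\right) + 3133 = \frac{1}{2} \cdot \frac{1}{56} \left(-7465\right) + 3133 = - \frac{7465}{112} + 3133 = \frac{343431}{112}$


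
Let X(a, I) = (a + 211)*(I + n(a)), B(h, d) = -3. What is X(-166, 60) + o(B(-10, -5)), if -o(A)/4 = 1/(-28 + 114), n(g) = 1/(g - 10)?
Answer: 20431313/7568 ≈ 2699.7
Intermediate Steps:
n(g) = 1/(-10 + g)
o(A) = -2/43 (o(A) = -4/(-28 + 114) = -4/86 = -4*1/86 = -2/43)
X(a, I) = (211 + a)*(I + 1/(-10 + a)) (X(a, I) = (a + 211)*(I + 1/(-10 + a)) = (211 + a)*(I + 1/(-10 + a)))
X(-166, 60) + o(B(-10, -5)) = (211 - 166 + 60*(-10 - 166)*(211 - 166))/(-10 - 166) - 2/43 = (211 - 166 + 60*(-176)*45)/(-176) - 2/43 = -(211 - 166 - 475200)/176 - 2/43 = -1/176*(-475155) - 2/43 = 475155/176 - 2/43 = 20431313/7568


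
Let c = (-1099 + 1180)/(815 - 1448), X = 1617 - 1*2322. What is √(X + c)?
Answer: I*√31393002/211 ≈ 26.554*I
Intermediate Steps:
X = -705 (X = 1617 - 2322 = -705)
c = -27/211 (c = 81/(-633) = 81*(-1/633) = -27/211 ≈ -0.12796)
√(X + c) = √(-705 - 27/211) = √(-148782/211) = I*√31393002/211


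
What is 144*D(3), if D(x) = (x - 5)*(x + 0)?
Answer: -864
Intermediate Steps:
D(x) = x*(-5 + x) (D(x) = (-5 + x)*x = x*(-5 + x))
144*D(3) = 144*(3*(-5 + 3)) = 144*(3*(-2)) = 144*(-6) = -864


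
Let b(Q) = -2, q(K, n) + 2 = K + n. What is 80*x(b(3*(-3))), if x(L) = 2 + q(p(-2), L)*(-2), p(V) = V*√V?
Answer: 800 + 320*I*√2 ≈ 800.0 + 452.55*I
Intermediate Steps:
p(V) = V^(3/2)
q(K, n) = -2 + K + n (q(K, n) = -2 + (K + n) = -2 + K + n)
x(L) = 6 - 2*L + 4*I*√2 (x(L) = 2 + (-2 + (-2)^(3/2) + L)*(-2) = 2 + (-2 - 2*I*√2 + L)*(-2) = 2 + (-2 + L - 2*I*√2)*(-2) = 2 + (4 - 2*L + 4*I*√2) = 6 - 2*L + 4*I*√2)
80*x(b(3*(-3))) = 80*(6 - 2*(-2) + 4*I*√2) = 80*(6 + 4 + 4*I*√2) = 80*(10 + 4*I*√2) = 800 + 320*I*√2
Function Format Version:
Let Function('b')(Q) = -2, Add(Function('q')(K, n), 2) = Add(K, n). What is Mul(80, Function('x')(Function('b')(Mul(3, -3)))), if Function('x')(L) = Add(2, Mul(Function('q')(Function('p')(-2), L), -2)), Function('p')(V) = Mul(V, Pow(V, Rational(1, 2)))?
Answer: Add(800, Mul(320, I, Pow(2, Rational(1, 2)))) ≈ Add(800.00, Mul(452.55, I))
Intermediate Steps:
Function('p')(V) = Pow(V, Rational(3, 2))
Function('q')(K, n) = Add(-2, K, n) (Function('q')(K, n) = Add(-2, Add(K, n)) = Add(-2, K, n))
Function('x')(L) = Add(6, Mul(-2, L), Mul(4, I, Pow(2, Rational(1, 2)))) (Function('x')(L) = Add(2, Mul(Add(-2, Pow(-2, Rational(3, 2)), L), -2)) = Add(2, Mul(Add(-2, Mul(-2, I, Pow(2, Rational(1, 2))), L), -2)) = Add(2, Mul(Add(-2, L, Mul(-2, I, Pow(2, Rational(1, 2)))), -2)) = Add(2, Add(4, Mul(-2, L), Mul(4, I, Pow(2, Rational(1, 2))))) = Add(6, Mul(-2, L), Mul(4, I, Pow(2, Rational(1, 2)))))
Mul(80, Function('x')(Function('b')(Mul(3, -3)))) = Mul(80, Add(6, Mul(-2, -2), Mul(4, I, Pow(2, Rational(1, 2))))) = Mul(80, Add(6, 4, Mul(4, I, Pow(2, Rational(1, 2))))) = Mul(80, Add(10, Mul(4, I, Pow(2, Rational(1, 2))))) = Add(800, Mul(320, I, Pow(2, Rational(1, 2))))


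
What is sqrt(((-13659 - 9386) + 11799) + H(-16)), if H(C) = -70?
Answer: 2*I*sqrt(2829) ≈ 106.38*I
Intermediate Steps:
sqrt(((-13659 - 9386) + 11799) + H(-16)) = sqrt(((-13659 - 9386) + 11799) - 70) = sqrt((-23045 + 11799) - 70) = sqrt(-11246 - 70) = sqrt(-11316) = 2*I*sqrt(2829)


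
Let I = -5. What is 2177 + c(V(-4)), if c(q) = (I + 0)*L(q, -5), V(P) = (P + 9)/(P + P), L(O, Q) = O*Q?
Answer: 17291/8 ≈ 2161.4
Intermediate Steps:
V(P) = (9 + P)/(2*P) (V(P) = (9 + P)/((2*P)) = (9 + P)*(1/(2*P)) = (9 + P)/(2*P))
c(q) = 25*q (c(q) = (-5 + 0)*(q*(-5)) = -(-25)*q = 25*q)
2177 + c(V(-4)) = 2177 + 25*((½)*(9 - 4)/(-4)) = 2177 + 25*((½)*(-¼)*5) = 2177 + 25*(-5/8) = 2177 - 125/8 = 17291/8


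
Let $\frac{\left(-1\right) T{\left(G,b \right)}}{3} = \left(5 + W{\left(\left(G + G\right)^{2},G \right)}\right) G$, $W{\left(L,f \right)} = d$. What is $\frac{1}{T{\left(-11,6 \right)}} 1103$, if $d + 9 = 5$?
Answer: $\frac{1103}{33} \approx 33.424$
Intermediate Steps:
$d = -4$ ($d = -9 + 5 = -4$)
$W{\left(L,f \right)} = -4$
$T{\left(G,b \right)} = - 3 G$ ($T{\left(G,b \right)} = - 3 \left(5 - 4\right) G = - 3 \cdot 1 G = - 3 G$)
$\frac{1}{T{\left(-11,6 \right)}} 1103 = \frac{1}{\left(-3\right) \left(-11\right)} 1103 = \frac{1}{33} \cdot 1103 = \frac{1103}{33}$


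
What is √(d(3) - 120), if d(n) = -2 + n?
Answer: I*√119 ≈ 10.909*I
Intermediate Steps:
√(d(3) - 120) = √((-2 + 3) - 120) = √(1 - 120) = √(-119) = I*√119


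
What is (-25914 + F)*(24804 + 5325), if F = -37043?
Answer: -1896831453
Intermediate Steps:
(-25914 + F)*(24804 + 5325) = (-25914 - 37043)*(24804 + 5325) = -62957*30129 = -1896831453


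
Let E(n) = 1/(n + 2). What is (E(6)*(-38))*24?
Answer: -114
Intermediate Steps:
E(n) = 1/(2 + n)
(E(6)*(-38))*24 = (-38/(2 + 6))*24 = (-38/8)*24 = ((⅛)*(-38))*24 = -19/4*24 = -114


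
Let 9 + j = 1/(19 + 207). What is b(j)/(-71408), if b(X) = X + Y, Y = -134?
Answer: 32317/16138208 ≈ 0.0020025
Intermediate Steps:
j = -2033/226 (j = -9 + 1/(19 + 207) = -9 + 1/226 = -2033/226 ≈ -8.9956)
b(X) = -134 + X (b(X) = X - 134 = -134 + X)
b(j)/(-71408) = (-134 - 2033/226)/(-71408) = -32317/226*(-1/71408) = 32317/16138208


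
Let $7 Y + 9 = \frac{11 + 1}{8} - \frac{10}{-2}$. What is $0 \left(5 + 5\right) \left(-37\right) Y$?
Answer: $0$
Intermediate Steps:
$Y = - \frac{5}{14}$ ($Y = - \frac{9}{7} + \frac{\frac{11 + 1}{8} - \frac{10}{-2}}{7} = - \frac{9}{7} + \frac{12 \cdot \frac{1}{8} - -5}{7} = - \frac{9}{7} + \frac{\frac{3}{2} + 5}{7} = - \frac{9}{7} + \frac{1}{7} \cdot \frac{13}{2} = - \frac{9}{7} + \frac{13}{14} = - \frac{5}{14} \approx -0.35714$)
$0 \left(5 + 5\right) \left(-37\right) Y = 0 \left(5 + 5\right) \left(-37\right) \left(- \frac{5}{14}\right) = 0 \cdot 10 \left(-37\right) \left(- \frac{5}{14}\right) = 0 \left(-37\right) \left(- \frac{5}{14}\right) = 0 \left(- \frac{5}{14}\right) = 0$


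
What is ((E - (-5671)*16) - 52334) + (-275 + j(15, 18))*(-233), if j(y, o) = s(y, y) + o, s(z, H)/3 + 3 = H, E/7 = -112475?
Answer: -697430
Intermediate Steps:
E = -787325 (E = 7*(-112475) = -787325)
s(z, H) = -9 + 3*H
j(y, o) = -9 + o + 3*y (j(y, o) = (-9 + 3*y) + o = -9 + o + 3*y)
((E - (-5671)*16) - 52334) + (-275 + j(15, 18))*(-233) = ((-787325 - (-5671)*16) - 52334) + (-275 + (-9 + 18 + 3*15))*(-233) = ((-787325 - 1*(-90736)) - 52334) + (-275 + (-9 + 18 + 45))*(-233) = ((-787325 + 90736) - 52334) + (-275 + 54)*(-233) = (-696589 - 52334) - 221*(-233) = -748923 + 51493 = -697430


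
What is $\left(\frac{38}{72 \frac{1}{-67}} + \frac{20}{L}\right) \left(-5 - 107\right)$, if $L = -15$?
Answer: $\frac{36988}{9} \approx 4109.8$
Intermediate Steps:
$\left(\frac{38}{72 \frac{1}{-67}} + \frac{20}{L}\right) \left(-5 - 107\right) = \left(\frac{38}{72 \frac{1}{-67}} + \frac{20}{-15}\right) \left(-5 - 107\right) = \left(\frac{38}{72 \left(- \frac{1}{67}\right)} + 20 \left(- \frac{1}{15}\right)\right) \left(-112\right) = \left(\frac{38}{- \frac{72}{67}} - \frac{4}{3}\right) \left(-112\right) = \left(38 \left(- \frac{67}{72}\right) - \frac{4}{3}\right) \left(-112\right) = \left(- \frac{1273}{36} - \frac{4}{3}\right) \left(-112\right) = \left(- \frac{1321}{36}\right) \left(-112\right) = \frac{36988}{9}$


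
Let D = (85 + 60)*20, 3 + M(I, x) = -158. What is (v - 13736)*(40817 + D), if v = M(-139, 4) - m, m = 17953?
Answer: -1392386450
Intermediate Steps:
M(I, x) = -161 (M(I, x) = -3 - 158 = -161)
D = 2900 (D = 145*20 = 2900)
v = -18114 (v = -161 - 1*17953 = -161 - 17953 = -18114)
(v - 13736)*(40817 + D) = (-18114 - 13736)*(40817 + 2900) = -31850*43717 = -1392386450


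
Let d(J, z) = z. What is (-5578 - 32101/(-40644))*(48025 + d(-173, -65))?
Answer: -2717894770690/10161 ≈ -2.6748e+8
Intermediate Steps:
(-5578 - 32101/(-40644))*(48025 + d(-173, -65)) = (-5578 - 32101/(-40644))*(48025 - 65) = (-5578 - 32101*(-1/40644))*47960 = (-5578 + 32101/40644)*47960 = -226680131/40644*47960 = -2717894770690/10161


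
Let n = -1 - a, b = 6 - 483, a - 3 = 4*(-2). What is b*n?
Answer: -1908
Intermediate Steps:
a = -5 (a = 3 + 4*(-2) = 3 - 8 = -5)
b = -477
n = 4 (n = -1 - 1*(-5) = -1 + 5 = 4)
b*n = -477*4 = -1908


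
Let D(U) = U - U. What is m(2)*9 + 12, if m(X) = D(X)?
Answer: 12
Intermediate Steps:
D(U) = 0
m(X) = 0
m(2)*9 + 12 = 0*9 + 12 = 0 + 12 = 12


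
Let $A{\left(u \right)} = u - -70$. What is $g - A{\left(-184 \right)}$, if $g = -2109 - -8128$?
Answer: $6133$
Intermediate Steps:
$A{\left(u \right)} = 70 + u$ ($A{\left(u \right)} = u + 70 = 70 + u$)
$g = 6019$ ($g = -2109 + 8128 = 6019$)
$g - A{\left(-184 \right)} = 6019 - \left(70 - 184\right) = 6019 - -114 = 6019 + 114 = 6133$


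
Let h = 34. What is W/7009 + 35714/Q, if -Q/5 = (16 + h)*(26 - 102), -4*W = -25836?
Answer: 186520213/66585500 ≈ 2.8012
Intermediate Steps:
W = 6459 (W = -¼*(-25836) = 6459)
Q = 19000 (Q = -5*(16 + 34)*(26 - 102) = -250*(-76) = -5*(-3800) = 19000)
W/7009 + 35714/Q = 6459/7009 + 35714/19000 = 6459*(1/7009) + 35714*(1/19000) = 6459/7009 + 17857/9500 = 186520213/66585500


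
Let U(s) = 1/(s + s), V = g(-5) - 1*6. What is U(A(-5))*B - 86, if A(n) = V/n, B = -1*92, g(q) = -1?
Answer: -832/7 ≈ -118.86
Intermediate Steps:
B = -92
V = -7 (V = -1 - 1*6 = -1 - 6 = -7)
A(n) = -7/n
U(s) = 1/(2*s)
U(A(-5))*B - 86 = (1/(2*((-7/(-5)))))*(-92) - 86 = (1/(2*((-7*(-⅕)))))*(-92) - 86 = (1/(2*(7/5)))*(-92) - 86 = ((½)*(5/7))*(-92) - 86 = (5/14)*(-92) - 86 = -230/7 - 86 = -832/7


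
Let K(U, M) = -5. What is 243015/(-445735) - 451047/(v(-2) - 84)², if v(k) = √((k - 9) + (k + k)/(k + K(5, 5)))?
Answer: 24*(-11827644155*I - 340221*√511)/(89147*(168*√511 + 49319*I)) ≈ -64.186 - 4.9005*I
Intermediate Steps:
v(k) = √(-9 + k + 2*k/(-5 + k)) (v(k) = √((k - 9) + (k + k)/(k - 5)) = √((-9 + k) + (2*k)/(-5 + k)) = √((-9 + k) + 2*k/(-5 + k)) = √(-9 + k + 2*k/(-5 + k)))
243015/(-445735) - 451047/(v(-2) - 84)² = 243015/(-445735) - 451047/(√((45 + (-2)² - 12*(-2))/(-5 - 2)) - 84)² = 243015*(-1/445735) - 451047/(√((45 + 4 + 24)/(-7)) - 84)² = -48603/89147 - 451047/(√(-⅐*73) - 84)² = -48603/89147 - 451047/(√(-73/7) - 84)² = -48603/89147 - 451047/(I*√511/7 - 84)² = -48603/89147 - 451047/(-84 + I*√511/7)²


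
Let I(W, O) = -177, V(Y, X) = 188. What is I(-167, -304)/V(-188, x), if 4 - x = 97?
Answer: -177/188 ≈ -0.94149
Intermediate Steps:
x = -93 (x = 4 - 1*97 = 4 - 97 = -93)
I(-167, -304)/V(-188, x) = -177/188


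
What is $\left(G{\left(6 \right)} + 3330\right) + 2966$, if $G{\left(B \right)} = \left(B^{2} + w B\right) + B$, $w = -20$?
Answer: $6218$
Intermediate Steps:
$G{\left(B \right)} = B^{2} - 19 B$ ($G{\left(B \right)} = \left(B^{2} - 20 B\right) + B = B^{2} - 19 B$)
$\left(G{\left(6 \right)} + 3330\right) + 2966 = \left(6 \left(-19 + 6\right) + 3330\right) + 2966 = \left(6 \left(-13\right) + 3330\right) + 2966 = \left(-78 + 3330\right) + 2966 = 3252 + 2966 = 6218$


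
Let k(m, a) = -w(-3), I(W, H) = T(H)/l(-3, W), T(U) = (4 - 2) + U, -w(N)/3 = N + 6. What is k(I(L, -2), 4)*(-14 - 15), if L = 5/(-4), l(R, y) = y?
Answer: -261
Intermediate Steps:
w(N) = -18 - 3*N (w(N) = -3*(N + 6) = -3*(6 + N) = -18 - 3*N)
L = -5/4 (L = 5*(-¼) = -5/4 ≈ -1.2500)
T(U) = 2 + U
I(W, H) = (2 + H)/W
k(m, a) = 9 (k(m, a) = -(-18 - 3*(-3)) = -(-18 + 9) = -1*(-9) = 9)
k(I(L, -2), 4)*(-14 - 15) = 9*(-14 - 15) = 9*(-29) = -261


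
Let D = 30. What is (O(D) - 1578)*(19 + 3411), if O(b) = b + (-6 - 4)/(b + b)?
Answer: -15930635/3 ≈ -5.3102e+6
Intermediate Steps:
O(b) = b - 5/b (O(b) = b - 10*1/(2*b) = b - 5/b)
(O(D) - 1578)*(19 + 3411) = ((30 - 5/30) - 1578)*(19 + 3411) = ((30 - 5*1/30) - 1578)*3430 = ((30 - ⅙) - 1578)*3430 = (179/6 - 1578)*3430 = -9289/6*3430 = -15930635/3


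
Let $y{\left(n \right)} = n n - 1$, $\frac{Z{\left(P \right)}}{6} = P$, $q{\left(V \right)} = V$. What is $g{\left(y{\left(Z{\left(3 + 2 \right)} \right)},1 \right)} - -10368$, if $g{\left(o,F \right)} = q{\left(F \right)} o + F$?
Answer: $11268$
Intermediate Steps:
$Z{\left(P \right)} = 6 P$
$y{\left(n \right)} = -1 + n^{2}$ ($y{\left(n \right)} = n^{2} - 1 = -1 + n^{2}$)
$g{\left(o,F \right)} = F + F o$ ($g{\left(o,F \right)} = F o + F = F + F o$)
$g{\left(y{\left(Z{\left(3 + 2 \right)} \right)},1 \right)} - -10368 = 1 \left(1 - \left(1 - \left(6 \left(3 + 2\right)\right)^{2}\right)\right) - -10368 = 1 \left(1 - \left(1 - \left(6 \cdot 5\right)^{2}\right)\right) + 10368 = 1 \left(1 - \left(1 - 30^{2}\right)\right) + 10368 = 1 \left(1 + \left(-1 + 900\right)\right) + 10368 = 1 \left(1 + 899\right) + 10368 = 1 \cdot 900 + 10368 = 900 + 10368 = 11268$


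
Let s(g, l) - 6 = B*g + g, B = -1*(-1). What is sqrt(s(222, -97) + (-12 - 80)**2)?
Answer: sqrt(8914) ≈ 94.414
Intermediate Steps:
B = 1
s(g, l) = 6 + 2*g (s(g, l) = 6 + (1*g + g) = 6 + (g + g) = 6 + 2*g)
sqrt(s(222, -97) + (-12 - 80)**2) = sqrt((6 + 2*222) + (-12 - 80)**2) = sqrt((6 + 444) + (-92)**2) = sqrt(450 + 8464) = sqrt(8914)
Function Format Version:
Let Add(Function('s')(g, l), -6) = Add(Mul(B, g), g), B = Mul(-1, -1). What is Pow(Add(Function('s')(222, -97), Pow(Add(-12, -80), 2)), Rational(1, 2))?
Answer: Pow(8914, Rational(1, 2)) ≈ 94.414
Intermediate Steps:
B = 1
Function('s')(g, l) = Add(6, Mul(2, g)) (Function('s')(g, l) = Add(6, Add(Mul(1, g), g)) = Add(6, Add(g, g)) = Add(6, Mul(2, g)))
Pow(Add(Function('s')(222, -97), Pow(Add(-12, -80), 2)), Rational(1, 2)) = Pow(Add(Add(6, Mul(2, 222)), Pow(Add(-12, -80), 2)), Rational(1, 2)) = Pow(Add(Add(6, 444), Pow(-92, 2)), Rational(1, 2)) = Pow(Add(450, 8464), Rational(1, 2)) = Pow(8914, Rational(1, 2))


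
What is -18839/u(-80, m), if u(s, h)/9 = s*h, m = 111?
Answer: 18839/79920 ≈ 0.23572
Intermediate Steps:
u(s, h) = 9*h*s (u(s, h) = 9*(s*h) = 9*(h*s) = 9*h*s)
-18839/u(-80, m) = -18839/(9*111*(-80)) = -18839/(-79920) = -18839*(-1/79920) = 18839/79920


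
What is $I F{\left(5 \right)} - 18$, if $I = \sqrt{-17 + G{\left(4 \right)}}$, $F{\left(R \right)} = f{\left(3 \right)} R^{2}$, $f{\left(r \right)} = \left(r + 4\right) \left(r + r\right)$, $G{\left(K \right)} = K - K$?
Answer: $-18 + 1050 i \sqrt{17} \approx -18.0 + 4329.3 i$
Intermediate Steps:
$G{\left(K \right)} = 0$
$f{\left(r \right)} = 2 r \left(4 + r\right)$ ($f{\left(r \right)} = \left(4 + r\right) 2 r = 2 r \left(4 + r\right)$)
$F{\left(R \right)} = 42 R^{2}$ ($F{\left(R \right)} = 2 \cdot 3 \left(4 + 3\right) R^{2} = 2 \cdot 3 \cdot 7 R^{2} = 42 R^{2}$)
$I = i \sqrt{17}$ ($I = \sqrt{-17 + 0} = \sqrt{-17} = i \sqrt{17} \approx 4.1231 i$)
$I F{\left(5 \right)} - 18 = i \sqrt{17} \cdot 42 \cdot 5^{2} - 18 = i \sqrt{17} \cdot 42 \cdot 25 - 18 = i \sqrt{17} \cdot 1050 - 18 = 1050 i \sqrt{17} - 18 = -18 + 1050 i \sqrt{17}$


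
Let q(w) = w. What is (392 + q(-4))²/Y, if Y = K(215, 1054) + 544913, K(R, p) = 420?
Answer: 150544/545333 ≈ 0.27606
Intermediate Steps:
Y = 545333 (Y = 420 + 544913 = 545333)
(392 + q(-4))²/Y = (392 - 4)²/545333 = 388²*(1/545333) = 150544*(1/545333) = 150544/545333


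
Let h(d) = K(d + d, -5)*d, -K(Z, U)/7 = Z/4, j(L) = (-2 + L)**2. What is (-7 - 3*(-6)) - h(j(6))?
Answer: 907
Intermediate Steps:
K(Z, U) = -7*Z/4
h(d) = -7*d**2/2 (h(d) = (-7*(d + d)/4)*d = (-7*d/2)*d = -7*d**2/2)
(-7 - 3*(-6)) - h(j(6)) = (-7 - 3*(-6)) - (-7)*((-2 + 6)**2)**2/2 = (-7 + 18) - (-7)*(4**2)**2/2 = 11 - (-7)*16**2/2 = 11 - (-7)*256/2 = 11 - 1*(-896) = 11 + 896 = 907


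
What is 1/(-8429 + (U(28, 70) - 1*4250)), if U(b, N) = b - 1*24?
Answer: -1/12675 ≈ -7.8895e-5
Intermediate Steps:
U(b, N) = -24 + b (U(b, N) = b - 24 = -24 + b)
1/(-8429 + (U(28, 70) - 1*4250)) = 1/(-8429 + ((-24 + 28) - 1*4250)) = 1/(-8429 + (4 - 4250)) = 1/(-8429 - 4246) = 1/(-12675) = -1/12675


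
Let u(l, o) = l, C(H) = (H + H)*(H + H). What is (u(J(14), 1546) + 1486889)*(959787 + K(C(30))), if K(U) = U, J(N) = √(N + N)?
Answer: 1432449533043 + 1926774*√7 ≈ 1.4325e+12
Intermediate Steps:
C(H) = 4*H² (C(H) = (2*H)*(2*H) = 4*H²)
J(N) = √2*√N (J(N) = √(2*N) = √2*√N)
(u(J(14), 1546) + 1486889)*(959787 + K(C(30))) = (√2*√14 + 1486889)*(959787 + 4*30²) = (2*√7 + 1486889)*(959787 + 4*900) = (1486889 + 2*√7)*(959787 + 3600) = (1486889 + 2*√7)*963387 = 1432449533043 + 1926774*√7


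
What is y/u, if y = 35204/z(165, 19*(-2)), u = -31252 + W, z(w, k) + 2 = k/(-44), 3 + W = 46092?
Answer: -774488/370925 ≈ -2.0880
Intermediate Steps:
W = 46089 (W = -3 + 46092 = 46089)
z(w, k) = -2 - k/44 (z(w, k) = -2 + k/(-44) = -2 + k*(-1/44) = -2 - k/44)
u = 14837 (u = -31252 + 46089 = 14837)
y = -774488/25 (y = 35204/(-2 - 19*(-2)/44) = 35204/(-2 - 1/44*(-38)) = 35204/(-2 + 19/22) = 35204/(-25/22) = 35204*(-22/25) = -774488/25 ≈ -30980.)
y/u = -774488/25/14837 = -774488/25*1/14837 = -774488/370925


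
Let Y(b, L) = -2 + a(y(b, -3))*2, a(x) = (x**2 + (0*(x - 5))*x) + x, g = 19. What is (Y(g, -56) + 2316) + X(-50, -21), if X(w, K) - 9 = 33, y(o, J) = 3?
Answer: 2380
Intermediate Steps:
X(w, K) = 42 (X(w, K) = 9 + 33 = 42)
a(x) = x + x**2 (a(x) = (x**2 + (0*(-5 + x))*x) + x = (x**2 + 0*x) + x = (x**2 + 0) + x = x**2 + x = x + x**2)
Y(b, L) = 22 (Y(b, L) = -2 + (3*(1 + 3))*2 = -2 + (3*4)*2 = -2 + 12*2 = -2 + 24 = 22)
(Y(g, -56) + 2316) + X(-50, -21) = (22 + 2316) + 42 = 2338 + 42 = 2380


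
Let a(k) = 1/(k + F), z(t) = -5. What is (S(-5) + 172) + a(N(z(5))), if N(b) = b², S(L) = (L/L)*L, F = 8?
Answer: 5512/33 ≈ 167.03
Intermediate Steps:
S(L) = L (S(L) = 1*L = L)
a(k) = 1/(8 + k) (a(k) = 1/(k + 8) = 1/(8 + k))
(S(-5) + 172) + a(N(z(5))) = (-5 + 172) + 1/(8 + (-5)²) = 167 + 1/(8 + 25) = 167 + 1/33 = 5512/33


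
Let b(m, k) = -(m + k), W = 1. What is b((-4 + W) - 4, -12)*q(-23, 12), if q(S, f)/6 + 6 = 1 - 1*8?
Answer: -1482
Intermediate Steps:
q(S, f) = -78 (q(S, f) = -36 + 6*(1 - 1*8) = -36 + 6*(1 - 8) = -36 + 6*(-7) = -36 - 42 = -78)
b(m, k) = -k - m (b(m, k) = -(k + m) = -k - m)
b((-4 + W) - 4, -12)*q(-23, 12) = (-1*(-12) - ((-4 + 1) - 4))*(-78) = (12 - (-3 - 4))*(-78) = (12 - 1*(-7))*(-78) = (12 + 7)*(-78) = 19*(-78) = -1482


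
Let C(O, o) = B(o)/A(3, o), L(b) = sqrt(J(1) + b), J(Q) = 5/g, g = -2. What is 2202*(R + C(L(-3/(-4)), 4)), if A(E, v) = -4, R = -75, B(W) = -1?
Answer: -329199/2 ≈ -1.6460e+5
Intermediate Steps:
J(Q) = -5/2 (J(Q) = 5/(-2) = 5*(-1/2) = -5/2)
L(b) = sqrt(-5/2 + b)
C(O, o) = 1/4 (C(O, o) = -1/(-4) = -1*(-1/4) = 1/4)
2202*(R + C(L(-3/(-4)), 4)) = 2202*(-75 + 1/4) = 2202*(-299/4) = -329199/2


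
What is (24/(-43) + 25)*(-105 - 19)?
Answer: -130324/43 ≈ -3030.8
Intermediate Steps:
(24/(-43) + 25)*(-105 - 19) = (24*(-1/43) + 25)*(-124) = (-24/43 + 25)*(-124) = (1051/43)*(-124) = -130324/43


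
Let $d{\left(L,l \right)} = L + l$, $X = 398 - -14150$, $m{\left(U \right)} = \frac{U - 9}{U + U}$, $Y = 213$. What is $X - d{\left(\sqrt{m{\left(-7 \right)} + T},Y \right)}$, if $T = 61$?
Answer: $14335 - \frac{\sqrt{3045}}{7} \approx 14327.0$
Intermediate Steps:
$m{\left(U \right)} = \frac{-9 + U}{2 U}$
$X = 14548$ ($X = 398 + 14150 = 14548$)
$X - d{\left(\sqrt{m{\left(-7 \right)} + T},Y \right)} = 14548 - \left(\sqrt{\frac{-9 - 7}{2 \left(-7\right)} + 61} + 213\right) = 14548 - \left(\sqrt{\frac{1}{2} \left(- \frac{1}{7}\right) \left(-16\right) + 61} + 213\right) = 14548 - \left(\sqrt{\frac{8}{7} + 61} + 213\right) = 14548 - \left(\sqrt{\frac{435}{7}} + 213\right) = 14548 - \left(\frac{\sqrt{3045}}{7} + 213\right) = 14548 - \left(213 + \frac{\sqrt{3045}}{7}\right) = 14335 - \frac{\sqrt{3045}}{7}$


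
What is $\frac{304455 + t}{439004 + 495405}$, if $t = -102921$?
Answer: $\frac{201534}{934409} \approx 0.21568$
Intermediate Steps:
$\frac{304455 + t}{439004 + 495405} = \frac{304455 - 102921}{439004 + 495405} = \frac{201534}{934409}$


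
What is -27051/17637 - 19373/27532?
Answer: -362149911/161860628 ≈ -2.2374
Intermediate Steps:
-27051/17637 - 19373/27532 = -27051*1/17637 - 19373*1/27532 = -9017/5879 - 19373/27532 = -362149911/161860628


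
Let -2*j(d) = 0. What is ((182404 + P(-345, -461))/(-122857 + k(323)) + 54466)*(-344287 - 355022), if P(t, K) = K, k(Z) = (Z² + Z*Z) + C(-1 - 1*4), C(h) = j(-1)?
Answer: -3268164113626581/85801 ≈ -3.8090e+10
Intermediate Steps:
j(d) = 0 (j(d) = -½*0 = 0)
C(h) = 0
k(Z) = 2*Z² (k(Z) = (Z² + Z*Z) + 0 = (Z² + Z²) + 0 = 2*Z² + 0 = 2*Z²)
((182404 + P(-345, -461))/(-122857 + k(323)) + 54466)*(-344287 - 355022) = ((182404 - 461)/(-122857 + 2*323²) + 54466)*(-344287 - 355022) = (181943/(-122857 + 2*104329) + 54466)*(-699309) = (181943/(-122857 + 208658) + 54466)*(-699309) = (181943/85801 + 54466)*(-699309) = (4673419209/85801)*(-699309) = -3268164113626581/85801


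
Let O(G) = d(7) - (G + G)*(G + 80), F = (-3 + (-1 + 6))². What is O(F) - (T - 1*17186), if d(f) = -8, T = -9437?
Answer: 25943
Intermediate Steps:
F = 4 (F = (-3 + 5)² = 2² = 4)
O(G) = -8 - 2*G*(80 + G) (O(G) = -8 - (G + G)*(G + 80) = -8 - 2*G*(80 + G))
O(F) - (T - 1*17186) = (-8 - 160*4 - 2*4²) - (-9437 - 1*17186) = (-8 - 640 - 2*16) - (-9437 - 17186) = (-8 - 640 - 32) - 1*(-26623) = -680 + 26623 = 25943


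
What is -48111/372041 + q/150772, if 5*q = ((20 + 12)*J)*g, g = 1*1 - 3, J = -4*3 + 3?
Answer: -310816059/2417817485 ≈ -0.12855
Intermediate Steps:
J = -9 (J = -12 + 3 = -9)
g = -2 (g = 1 - 3 = -2)
q = 576/5 (q = (((20 + 12)*(-9))*(-2))/5 = ((32*(-9))*(-2))/5 = (-288*(-2))/5 = (⅕)*576 = 576/5 ≈ 115.20)
-48111/372041 + q/150772 = -48111/372041 + (576/5)/150772 = -48111*1/372041 + (576/5)*(1/150772) = -1659/12829 + 144/188465 = -310816059/2417817485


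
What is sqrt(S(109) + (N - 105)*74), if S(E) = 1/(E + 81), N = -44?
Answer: 3*I*sqrt(44226490)/190 ≈ 105.0*I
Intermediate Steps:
S(E) = 1/(81 + E)
sqrt(S(109) + (N - 105)*74) = sqrt(1/(81 + 109) + (-44 - 105)*74) = sqrt(1/190 - 149*74) = sqrt(1/190 - 11026) = sqrt(-2094939/190) = 3*I*sqrt(44226490)/190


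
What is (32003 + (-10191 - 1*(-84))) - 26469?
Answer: -4573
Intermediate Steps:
(32003 + (-10191 - 1*(-84))) - 26469 = (32003 + (-10191 + 84)) - 26469 = (32003 - 10107) - 26469 = 21896 - 26469 = -4573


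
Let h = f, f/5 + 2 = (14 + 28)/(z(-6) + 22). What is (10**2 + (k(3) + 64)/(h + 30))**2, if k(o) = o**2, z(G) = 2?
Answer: 139051264/13225 ≈ 10514.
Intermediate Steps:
f = -5/4 (f = -10 + 5*((14 + 28)/(2 + 22)) = -10 + 5*(42/24) = -10 + 5*(42*(1/24)) = -10 + 5*(7/4) = -10 + 35/4 = -5/4 ≈ -1.2500)
h = -5/4 ≈ -1.2500
(10**2 + (k(3) + 64)/(h + 30))**2 = (10**2 + (3**2 + 64)/(-5/4 + 30))**2 = (100 + (9 + 64)/(115/4))**2 = (100 + 73*(4/115))**2 = (100 + 292/115)**2 = (11792/115)**2 = 139051264/13225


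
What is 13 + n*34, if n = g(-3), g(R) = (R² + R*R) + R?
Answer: 523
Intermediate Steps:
g(R) = R + 2*R² (g(R) = (R² + R²) + R = 2*R² + R = R + 2*R²)
n = 15 (n = -3*(1 + 2*(-3)) = -3*(1 - 6) = -3*(-5) = 15)
13 + n*34 = 13 + 15*34 = 13 + 510 = 523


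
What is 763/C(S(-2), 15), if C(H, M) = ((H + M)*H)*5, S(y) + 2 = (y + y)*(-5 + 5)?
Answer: -763/130 ≈ -5.8692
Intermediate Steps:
S(y) = -2 (S(y) = -2 + (y + y)*(-5 + 5) = -2 + (2*y)*0 = -2 + 0 = -2)
C(H, M) = 5*H*(H + M) (C(H, M) = (H*(H + M))*5 = 5*H*(H + M))
763/C(S(-2), 15) = 763/((5*(-2)*(-2 + 15))) = 763/((5*(-2)*13)) = 763/(-130) = 763*(-1/130) = -763/130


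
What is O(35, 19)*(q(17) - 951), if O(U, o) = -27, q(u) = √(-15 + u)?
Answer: 25677 - 27*√2 ≈ 25639.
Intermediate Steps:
O(35, 19)*(q(17) - 951) = -27*(√(-15 + 17) - 951) = -27*(√2 - 951) = -27*(-951 + √2) = 25677 - 27*√2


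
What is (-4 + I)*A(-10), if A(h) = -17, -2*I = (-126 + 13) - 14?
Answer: -2023/2 ≈ -1011.5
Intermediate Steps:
I = 127/2 (I = -((-126 + 13) - 14)/2 = -(-113 - 14)/2 = -1/2*(-127) = 127/2 ≈ 63.500)
(-4 + I)*A(-10) = (-4 + 127/2)*(-17) = (119/2)*(-17) = -2023/2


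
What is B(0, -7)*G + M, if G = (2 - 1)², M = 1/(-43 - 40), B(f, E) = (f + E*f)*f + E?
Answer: -582/83 ≈ -7.0120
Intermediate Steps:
B(f, E) = E + f*(f + E*f) (B(f, E) = f*(f + E*f) + E = E + f*(f + E*f))
M = -1/83 (M = 1/(-83) = -1/83 ≈ -0.012048)
G = 1 (G = 1² = 1)
B(0, -7)*G + M = (-7 + 0² - 7*0²)*1 - 1/83 = (-7 + 0 - 7*0)*1 - 1/83 = (-7 + 0 + 0)*1 - 1/83 = -7*1 - 1/83 = -7 - 1/83 = -582/83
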